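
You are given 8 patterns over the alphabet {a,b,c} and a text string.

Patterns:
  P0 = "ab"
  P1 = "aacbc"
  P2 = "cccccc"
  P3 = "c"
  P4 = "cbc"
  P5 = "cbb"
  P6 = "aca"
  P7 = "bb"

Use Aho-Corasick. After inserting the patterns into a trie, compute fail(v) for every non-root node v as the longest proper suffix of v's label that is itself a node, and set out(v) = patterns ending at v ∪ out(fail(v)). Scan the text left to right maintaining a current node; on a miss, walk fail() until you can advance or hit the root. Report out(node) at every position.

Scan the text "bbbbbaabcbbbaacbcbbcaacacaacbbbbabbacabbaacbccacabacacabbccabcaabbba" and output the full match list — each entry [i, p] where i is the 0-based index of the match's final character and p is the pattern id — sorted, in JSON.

Build automaton:
Trie nodes:
  0='ε' goto a→1 b→18 c→7
  1='a' goto a→3 b→2 c→16
  2='ab' goto ·  ←P0
  3='aa' goto c→4
  4='aac' goto b→5
  5='aacb' goto c→6
  6='aacbc' goto ·  ←P1
  7='c' goto b→13 c→8  ←P3
  8='cc' goto c→9
  9='ccc' goto c→10
  10='cccc' goto c→11
  11='ccccc' goto c→12
  12='cccccc' goto ·  ←P2
  13='cb' goto b→15 c→14
  14='cbc' goto ·  ←P4
  15='cbb' goto ·  ←P5
  16='ac' goto a→17
  17='aca' goto ·  ←P6
  18='b' goto b→19
  19='bb' goto ·  ←P7

Failure links (BFS by depth):
  fail(1) 'a': from fail(0)=0 chase 'a': 0 ⇒ 0;  out=∅∪out(0)=∅
  fail(7) 'c': from fail(0)=0 chase 'c': 0 ⇒ 0;  out={3}∪out(0)={3}
  fail(18) 'b': from fail(0)=0 chase 'b': 0 ⇒ 0;  out=∅∪out(0)=∅
  fail(2) 'ab': from fail(1)=0 chase 'b': 0 ⇒ 18;  out={0}∪out(18)={0}
  fail(3) 'aa': from fail(1)=0 chase 'a': 0 ⇒ 1;  out=∅∪out(1)=∅
  fail(8) 'cc': from fail(7)=0 chase 'c': 0 ⇒ 7;  out=∅∪out(7)={3}
  fail(13) 'cb': from fail(7)=0 chase 'b': 0 ⇒ 18;  out=∅∪out(18)=∅
  fail(16) 'ac': from fail(1)=0 chase 'c': 0 ⇒ 7;  out=∅∪out(7)={3}
  fail(19) 'bb': from fail(18)=0 chase 'b': 0 ⇒ 18;  out={7}∪out(18)={7}
  fail(4) 'aac': from fail(3)=1 chase 'c': 1 ⇒ 16;  out=∅∪out(16)={3}
  fail(9) 'ccc': from fail(8)=7 chase 'c': 7 ⇒ 8;  out=∅∪out(8)={3}
  fail(14) 'cbc': from fail(13)=18 chase 'c': 18→0 ⇒ 7;  out={4}∪out(7)={3,4}
  fail(15) 'cbb': from fail(13)=18 chase 'b': 18 ⇒ 19;  out={5}∪out(19)={5,7}
  fail(17) 'aca': from fail(16)=7 chase 'a': 7→0 ⇒ 1;  out={6}∪out(1)={6}
  fail(5) 'aacb': from fail(4)=16 chase 'b': 16→7 ⇒ 13;  out=∅∪out(13)=∅
  fail(10) 'cccc': from fail(9)=8 chase 'c': 8 ⇒ 9;  out=∅∪out(9)={3}
  fail(6) 'aacbc': from fail(5)=13 chase 'c': 13 ⇒ 14;  out={1}∪out(14)={1,3,4}
  fail(11) 'ccccc': from fail(10)=9 chase 'c': 9 ⇒ 10;  out=∅∪out(10)={3}
  fail(12) 'cccccc': from fail(11)=10 chase 'c': 10 ⇒ 11;  out={2}∪out(11)={2,3}

Text stream:
[0] read 'b'  n0⇒n18
[1] read 'b'  n18⇒n19  emit P7@[0:1]
[2] read 'b'  n19⇒n19 (via fail)  emit P7@[1:2]
[3] read 'b'  n19⇒n19 (via fail)  emit P7@[2:3]
[4] read 'b'  n19⇒n19 (via fail)  emit P7@[3:4]
[5] read 'a'  n19⇒n1 (via fail)
[6] read 'a'  n1⇒n3
[7] read 'b'  n3⇒n2 (via fail)  emit P0@[6:7]
[8] read 'c'  n2⇒n7 (via fail)  emit P3@[8:8]
[9] read 'b'  n7⇒n13
[10] read 'b'  n13⇒n15  emit P5@[8:10],P7@[9:10]
[11] read 'b'  n15⇒n19 (via fail)  emit P7@[10:11]
[12] read 'a'  n19⇒n1 (via fail)
[13] read 'a'  n1⇒n3
[14] read 'c'  n3⇒n4  emit P3@[14:14]
[15] read 'b'  n4⇒n5
[16] read 'c'  n5⇒n6  emit P1@[12:16],P3@[16:16],P4@[14:16]
[17] read 'b'  n6⇒n13 (via fail)
[18] read 'b'  n13⇒n15  emit P5@[16:18],P7@[17:18]
[19] read 'c'  n15⇒n7 (via fail)  emit P3@[19:19]
[20] read 'a'  n7⇒n1 (via fail)
[21] read 'a'  n1⇒n3
[22] read 'c'  n3⇒n4  emit P3@[22:22]
[23] read 'a'  n4⇒n17 (via fail)  emit P6@[21:23]
[24] read 'c'  n17⇒n16 (via fail)  emit P3@[24:24]
[25] read 'a'  n16⇒n17  emit P6@[23:25]
[26] read 'a'  n17⇒n3 (via fail)
[27] read 'c'  n3⇒n4  emit P3@[27:27]
[28] read 'b'  n4⇒n5
[29] read 'b'  n5⇒n15 (via fail)  emit P5@[27:29],P7@[28:29]
[30] read 'b'  n15⇒n19 (via fail)  emit P7@[29:30]
[31] read 'b'  n19⇒n19 (via fail)  emit P7@[30:31]
[32] read 'a'  n19⇒n1 (via fail)
[33] read 'b'  n1⇒n2  emit P0@[32:33]
[34] read 'b'  n2⇒n19 (via fail)  emit P7@[33:34]
[35] read 'a'  n19⇒n1 (via fail)
[36] read 'c'  n1⇒n16  emit P3@[36:36]
[37] read 'a'  n16⇒n17  emit P6@[35:37]
[38] read 'b'  n17⇒n2 (via fail)  emit P0@[37:38]
[39] read 'b'  n2⇒n19 (via fail)  emit P7@[38:39]
[40] read 'a'  n19⇒n1 (via fail)
[41] read 'a'  n1⇒n3
[42] read 'c'  n3⇒n4  emit P3@[42:42]
[43] read 'b'  n4⇒n5
[44] read 'c'  n5⇒n6  emit P1@[40:44],P3@[44:44],P4@[42:44]
[45] read 'c'  n6⇒n8 (via fail)  emit P3@[45:45]
[46] read 'a'  n8⇒n1 (via fail)
[47] read 'c'  n1⇒n16  emit P3@[47:47]
[48] read 'a'  n16⇒n17  emit P6@[46:48]
[49] read 'b'  n17⇒n2 (via fail)  emit P0@[48:49]
[50] read 'a'  n2⇒n1 (via fail)
[51] read 'c'  n1⇒n16  emit P3@[51:51]
[52] read 'a'  n16⇒n17  emit P6@[50:52]
[53] read 'c'  n17⇒n16 (via fail)  emit P3@[53:53]
[54] read 'a'  n16⇒n17  emit P6@[52:54]
[55] read 'b'  n17⇒n2 (via fail)  emit P0@[54:55]
[56] read 'b'  n2⇒n19 (via fail)  emit P7@[55:56]
[57] read 'c'  n19⇒n7 (via fail)  emit P3@[57:57]
[58] read 'c'  n7⇒n8  emit P3@[58:58]
[59] read 'a'  n8⇒n1 (via fail)
[60] read 'b'  n1⇒n2  emit P0@[59:60]
[61] read 'c'  n2⇒n7 (via fail)  emit P3@[61:61]
[62] read 'a'  n7⇒n1 (via fail)
[63] read 'a'  n1⇒n3
[64] read 'b'  n3⇒n2 (via fail)  emit P0@[63:64]
[65] read 'b'  n2⇒n19 (via fail)  emit P7@[64:65]
[66] read 'b'  n19⇒n19 (via fail)  emit P7@[65:66]
[67] read 'a'  n19⇒n1 (via fail)

Matches: [[1,7],[2,7],[3,7],[4,7],[7,0],[8,3],[10,5],[10,7],[11,7],[14,3],[16,1],[16,3],[16,4],[18,5],[18,7],[19,3],[22,3],[23,6],[24,3],[25,6],[27,3],[29,5],[29,7],[30,7],[31,7],[33,0],[34,7],[36,3],[37,6],[38,0],[39,7],[42,3],[44,1],[44,3],[44,4],[45,3],[47,3],[48,6],[49,0],[51,3],[52,6],[53,3],[54,6],[55,0],[56,7],[57,3],[58,3],[60,0],[61,3],[64,0],[65,7],[66,7]]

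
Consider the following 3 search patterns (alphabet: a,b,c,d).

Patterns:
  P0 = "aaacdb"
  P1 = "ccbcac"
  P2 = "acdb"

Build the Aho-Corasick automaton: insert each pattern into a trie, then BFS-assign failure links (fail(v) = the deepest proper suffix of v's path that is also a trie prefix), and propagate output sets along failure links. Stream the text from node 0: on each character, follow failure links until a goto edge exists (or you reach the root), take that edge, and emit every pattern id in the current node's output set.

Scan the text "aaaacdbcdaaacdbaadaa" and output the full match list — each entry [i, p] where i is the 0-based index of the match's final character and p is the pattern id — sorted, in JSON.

Build automaton:
Trie (insert patterns):
  n0 'ε': a→1 c→7
  n1 'a': a→2 c→13
  n2 'aa': a→3
  n3 'aaa': c→4
  n4 'aaac': d→5
  n5 'aaacd': b→6
  n6 'aaacdb': ·  ←P0
  n7 'c': c→8
  n8 'cc': b→9
  n9 'ccb': c→10
  n10 'ccbc': a→11
  n11 'ccbca': c→12
  n12 'ccbcac': ·  ←P1
  n13 'ac': d→14
  n14 'acd': b→15
  n15 'acdb': ·  ←P2

Failure links (BFS by depth):
  fail(1) 'a': from fail(0)=0 chase 'a': 0 ⇒ 0;  out=∅∪out(0)=∅
  fail(7) 'c': from fail(0)=0 chase 'c': 0 ⇒ 0;  out=∅∪out(0)=∅
  fail(2) 'aa': from fail(1)=0 chase 'a': 0 ⇒ 1;  out=∅∪out(1)=∅
  fail(8) 'cc': from fail(7)=0 chase 'c': 0 ⇒ 7;  out=∅∪out(7)=∅
  fail(13) 'ac': from fail(1)=0 chase 'c': 0 ⇒ 7;  out=∅∪out(7)=∅
  fail(3) 'aaa': from fail(2)=1 chase 'a': 1 ⇒ 2;  out=∅∪out(2)=∅
  fail(9) 'ccb': from fail(8)=7 chase 'b': 7→0 ⇒ 0;  out=∅∪out(0)=∅
  fail(14) 'acd': from fail(13)=7 chase 'd': 7→0 ⇒ 0;  out=∅∪out(0)=∅
  fail(4) 'aaac': from fail(3)=2 chase 'c': 2→1 ⇒ 13;  out=∅∪out(13)=∅
  fail(10) 'ccbc': from fail(9)=0 chase 'c': 0 ⇒ 7;  out=∅∪out(7)=∅
  fail(15) 'acdb': from fail(14)=0 chase 'b': 0 ⇒ 0;  out={2}∪out(0)={2}
  fail(5) 'aaacd': from fail(4)=13 chase 'd': 13 ⇒ 14;  out=∅∪out(14)=∅
  fail(11) 'ccbca': from fail(10)=7 chase 'a': 7→0 ⇒ 1;  out=∅∪out(1)=∅
  fail(6) 'aaacdb': from fail(5)=14 chase 'b': 14 ⇒ 15;  out={0}∪out(15)={0,2}
  fail(12) 'ccbcac': from fail(11)=1 chase 'c': 1 ⇒ 13;  out={1}∪out(13)={1}

Scan:
[0] read 'a'  n0⇒n1
[1] read 'a'  n1⇒n2
[2] read 'a'  n2⇒n3
[3] read 'a'  n3⇒n3 (via fail)
[4] read 'c'  n3⇒n4
[5] read 'd'  n4⇒n5
[6] read 'b'  n5⇒n6  ** P0@[1:6],P2@[3:6]
[7] read 'c'  n6⇒n7 (via fail)
[8] read 'd'  n7⇒n0 (via fail)
[9] read 'a'  n0⇒n1
[10] read 'a'  n1⇒n2
[11] read 'a'  n2⇒n3
[12] read 'c'  n3⇒n4
[13] read 'd'  n4⇒n5
[14] read 'b'  n5⇒n6  ** P0@[9:14],P2@[11:14]
[15] read 'a'  n6⇒n1 (via fail)
[16] read 'a'  n1⇒n2
[17] read 'd'  n2⇒n0 (via fail)
[18] read 'a'  n0⇒n1
[19] read 'a'  n1⇒n2

Matches: [[6,0],[6,2],[14,0],[14,2]]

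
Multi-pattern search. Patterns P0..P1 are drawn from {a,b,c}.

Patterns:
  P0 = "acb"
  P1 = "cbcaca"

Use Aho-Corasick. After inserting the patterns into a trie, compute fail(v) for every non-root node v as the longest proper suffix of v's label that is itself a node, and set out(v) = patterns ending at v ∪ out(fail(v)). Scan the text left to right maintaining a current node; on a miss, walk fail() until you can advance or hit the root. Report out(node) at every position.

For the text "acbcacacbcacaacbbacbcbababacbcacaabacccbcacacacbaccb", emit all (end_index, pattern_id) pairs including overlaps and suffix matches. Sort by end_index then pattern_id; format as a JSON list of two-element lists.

Build automaton:
Trie nodes:
  0='ε' goto a→1 c→4
  1='a' goto c→2
  2='ac' goto b→3
  3='acb' goto ·  [P0 ends]
  4='c' goto b→5
  5='cb' goto c→6
  6='cbc' goto a→7
  7='cbca' goto c→8
  8='cbcac' goto a→9
  9='cbcaca' goto ·  [P1 ends]

BFS fail/out derivation:
  n1('a'): parent n0 fail=0; on 'a' 0 → fail=0;  out ∅∪∅=∅
  n4('c'): parent n0 fail=0; on 'c' 0 → fail=0;  out ∅∪∅=∅
  n2('ac'): parent n1 fail=0; on 'c' 0 → fail=4;  out ∅∪∅=∅
  n5('cb'): parent n4 fail=0; on 'b' 0 → fail=0;  out ∅∪∅=∅
  n3('acb'): parent n2 fail=4; on 'b' 4 → fail=5;  out {0}∪∅={0}
  n6('cbc'): parent n5 fail=0; on 'c' 0 → fail=4;  out ∅∪∅=∅
  n7('cbca'): parent n6 fail=4; on 'a' 4→0 → fail=1;  out ∅∪∅=∅
  n8('cbcac'): parent n7 fail=1; on 'c' 1 → fail=2;  out ∅∪∅=∅
  n9('cbcaca'): parent n8 fail=2; on 'a' 2→4→0 → fail=1;  out {1}∪∅={1}

Text stream:
i=0 'a': node 0→1
i=1 'c': node 1→2
i=2 'b': node 2→3  emit P0@[0:2]
i=3 'c': node 3→6 ·f
i=4 'a': node 6→7
i=5 'c': node 7→8
i=6 'a': node 8→9  emit P1@[1:6]
i=7 'c': node 9→2 ·f
i=8 'b': node 2→3  emit P0@[6:8]
i=9 'c': node 3→6 ·f
i=10 'a': node 6→7
i=11 'c': node 7→8
i=12 'a': node 8→9  emit P1@[7:12]
i=13 'a': node 9→1 ·f
i=14 'c': node 1→2
i=15 'b': node 2→3  emit P0@[13:15]
i=16 'b': node 3→0 ·f
i=17 'a': node 0→1
i=18 'c': node 1→2
i=19 'b': node 2→3  emit P0@[17:19]
i=20 'c': node 3→6 ·f
i=21 'b': node 6→5 ·f
i=22 'a': node 5→1 ·f
i=23 'b': node 1→0 ·f
i=24 'a': node 0→1
i=25 'b': node 1→0 ·f
i=26 'a': node 0→1
i=27 'c': node 1→2
i=28 'b': node 2→3  emit P0@[26:28]
i=29 'c': node 3→6 ·f
i=30 'a': node 6→7
i=31 'c': node 7→8
i=32 'a': node 8→9  emit P1@[27:32]
i=33 'a': node 9→1 ·f
i=34 'b': node 1→0 ·f
i=35 'a': node 0→1
i=36 'c': node 1→2
i=37 'c': node 2→4 ·f
i=38 'c': node 4→4 ·f
i=39 'b': node 4→5
i=40 'c': node 5→6
i=41 'a': node 6→7
i=42 'c': node 7→8
i=43 'a': node 8→9  emit P1@[38:43]
i=44 'c': node 9→2 ·f
i=45 'a': node 2→1 ·f
i=46 'c': node 1→2
i=47 'b': node 2→3  emit P0@[45:47]
i=48 'a': node 3→1 ·f
i=49 'c': node 1→2
i=50 'c': node 2→4 ·f
i=51 'b': node 4→5

Matches: [[2,0],[6,1],[8,0],[12,1],[15,0],[19,0],[28,0],[32,1],[43,1],[47,0]]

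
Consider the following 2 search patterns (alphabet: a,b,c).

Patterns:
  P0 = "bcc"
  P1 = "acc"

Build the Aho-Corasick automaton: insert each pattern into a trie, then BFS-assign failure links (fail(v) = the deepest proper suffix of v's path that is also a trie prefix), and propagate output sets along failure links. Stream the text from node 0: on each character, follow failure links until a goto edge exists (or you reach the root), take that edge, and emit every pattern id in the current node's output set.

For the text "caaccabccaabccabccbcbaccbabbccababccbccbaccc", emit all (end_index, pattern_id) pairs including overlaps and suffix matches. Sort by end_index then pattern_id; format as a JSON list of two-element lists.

Build automaton:
Trie (insert patterns):
  0='ε' goto a→4 b→1
  1='b' goto c→2
  2='bc' goto c→3
  3='bcc' goto ·  ←P0
  4='a' goto c→5
  5='ac' goto c→6
  6='acc' goto ·  ←P1

BFS fail/out derivation:
  fail(1) 'b': from fail(0)=0 chase 'b': 0 ⇒ 0;  out=∅∪out(0)=∅
  fail(4) 'a': from fail(0)=0 chase 'a': 0 ⇒ 0;  out=∅∪out(0)=∅
  fail(2) 'bc': from fail(1)=0 chase 'c': 0 ⇒ 0;  out=∅∪out(0)=∅
  fail(5) 'ac': from fail(4)=0 chase 'c': 0 ⇒ 0;  out=∅∪out(0)=∅
  fail(3) 'bcc': from fail(2)=0 chase 'c': 0 ⇒ 0;  out={0}∪out(0)={0}
  fail(6) 'acc': from fail(5)=0 chase 'c': 0 ⇒ 0;  out={1}∪out(0)={1}

Text stream:
pos 0 'c': at 0
pos 1 'a': at 4
pos 2 'a': at 4 ·f
pos 3 'c': at 5
pos 4 'c': at 6  → match P1@[2:4]
pos 5 'a': at 4 ·f
pos 6 'b': at 1 ·f
pos 7 'c': at 2
pos 8 'c': at 3  → match P0@[6:8]
pos 9 'a': at 4 ·f
pos 10 'a': at 4 ·f
pos 11 'b': at 1 ·f
pos 12 'c': at 2
pos 13 'c': at 3  → match P0@[11:13]
pos 14 'a': at 4 ·f
pos 15 'b': at 1 ·f
pos 16 'c': at 2
pos 17 'c': at 3  → match P0@[15:17]
pos 18 'b': at 1 ·f
pos 19 'c': at 2
pos 20 'b': at 1 ·f
pos 21 'a': at 4 ·f
pos 22 'c': at 5
pos 23 'c': at 6  → match P1@[21:23]
pos 24 'b': at 1 ·f
pos 25 'a': at 4 ·f
pos 26 'b': at 1 ·f
pos 27 'b': at 1 ·f
pos 28 'c': at 2
pos 29 'c': at 3  → match P0@[27:29]
pos 30 'a': at 4 ·f
pos 31 'b': at 1 ·f
pos 32 'a': at 4 ·f
pos 33 'b': at 1 ·f
pos 34 'c': at 2
pos 35 'c': at 3  → match P0@[33:35]
pos 36 'b': at 1 ·f
pos 37 'c': at 2
pos 38 'c': at 3  → match P0@[36:38]
pos 39 'b': at 1 ·f
pos 40 'a': at 4 ·f
pos 41 'c': at 5
pos 42 'c': at 6  → match P1@[40:42]
pos 43 'c': at 0 ·f

Result: [[4,1],[8,0],[13,0],[17,0],[23,1],[29,0],[35,0],[38,0],[42,1]]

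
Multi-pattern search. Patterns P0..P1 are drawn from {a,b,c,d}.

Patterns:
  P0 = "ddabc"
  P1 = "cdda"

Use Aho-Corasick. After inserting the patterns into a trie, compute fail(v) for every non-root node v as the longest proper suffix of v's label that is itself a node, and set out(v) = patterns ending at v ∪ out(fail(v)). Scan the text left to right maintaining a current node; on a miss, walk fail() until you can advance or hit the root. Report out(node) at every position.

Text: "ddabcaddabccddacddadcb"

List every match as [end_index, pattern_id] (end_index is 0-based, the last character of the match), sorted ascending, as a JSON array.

Construct AC machine:
Trie nodes:
  0='ε' goto c→6 d→1
  1='d' goto d→2
  2='dd' goto a→3
  3='dda' goto b→4
  4='ddab' goto c→5
  5='ddabc' goto ·  ←P0
  6='c' goto d→7
  7='cd' goto d→8
  8='cdd' goto a→9
  9='cdda' goto ·  ←P1

BFS fail/out derivation:
  n1('d'): parent n0 fail=0; on 'd' 0 → fail=0;  out ∅∪∅=∅
  n6('c'): parent n0 fail=0; on 'c' 0 → fail=0;  out ∅∪∅=∅
  n2('dd'): parent n1 fail=0; on 'd' 0 → fail=1;  out ∅∪∅=∅
  n7('cd'): parent n6 fail=0; on 'd' 0 → fail=1;  out ∅∪∅=∅
  n3('dda'): parent n2 fail=1; on 'a' 1→0 → fail=0;  out ∅∪∅=∅
  n8('cdd'): parent n7 fail=1; on 'd' 1 → fail=2;  out ∅∪∅=∅
  n4('ddab'): parent n3 fail=0; on 'b' 0 → fail=0;  out ∅∪∅=∅
  n9('cdda'): parent n8 fail=2; on 'a' 2 → fail=3;  out {1}∪∅={1}
  n5('ddabc'): parent n4 fail=0; on 'c' 0 → fail=6;  out {0}∪∅={0}

Scan:
i=0 'd': node 0→1
i=1 'd': node 1→2
i=2 'a': node 2→3
i=3 'b': node 3→4
i=4 'c': node 4→5  → match P0@[0:4]
i=5 'a': node 5→0 (via fail)
i=6 'd': node 0→1
i=7 'd': node 1→2
i=8 'a': node 2→3
i=9 'b': node 3→4
i=10 'c': node 4→5  → match P0@[6:10]
i=11 'c': node 5→6 (via fail)
i=12 'd': node 6→7
i=13 'd': node 7→8
i=14 'a': node 8→9  → match P1@[11:14]
i=15 'c': node 9→6 (via fail)
i=16 'd': node 6→7
i=17 'd': node 7→8
i=18 'a': node 8→9  → match P1@[15:18]
i=19 'd': node 9→1 (via fail)
i=20 'c': node 1→6 (via fail)
i=21 'b': node 6→0 (via fail)

Matches: [[4,0],[10,0],[14,1],[18,1]]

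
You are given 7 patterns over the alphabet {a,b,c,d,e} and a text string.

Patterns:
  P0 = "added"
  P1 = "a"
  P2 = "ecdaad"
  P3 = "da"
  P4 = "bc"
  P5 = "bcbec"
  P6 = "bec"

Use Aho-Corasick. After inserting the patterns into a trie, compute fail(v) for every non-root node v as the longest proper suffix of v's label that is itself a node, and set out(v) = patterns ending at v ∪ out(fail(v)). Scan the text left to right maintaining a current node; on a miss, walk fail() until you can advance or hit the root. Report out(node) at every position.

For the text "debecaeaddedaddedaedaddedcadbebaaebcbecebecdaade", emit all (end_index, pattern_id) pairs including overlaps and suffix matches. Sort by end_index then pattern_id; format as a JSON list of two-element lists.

Build automaton:
Trie nodes:
  n0 'ε': a→1 b→14 d→12 e→6
  n1 'a': d→2  ←P1
  n2 'ad': d→3
  n3 'add': e→4
  n4 'adde': d→5
  n5 'added': ·  ←P0
  n6 'e': c→7
  n7 'ec': d→8
  n8 'ecd': a→9
  n9 'ecda': a→10
  n10 'ecdaa': d→11
  n11 'ecdaad': ·  ←P2
  n12 'd': a→13
  n13 'da': ·  ←P3
  n14 'b': c→15 e→19
  n15 'bc': b→16  ←P4
  n16 'bcb': e→17
  n17 'bcbe': c→18
  n18 'bcbec': ·  ←P5
  n19 'be': c→20
  n20 'bec': ·  ←P6

BFS fail/out derivation:
  fail(1) 'a': from fail(0)=0 chase 'a': 0 ⇒ 0;  out={1}∪out(0)={1}
  fail(6) 'e': from fail(0)=0 chase 'e': 0 ⇒ 0;  out=∅∪out(0)=∅
  fail(12) 'd': from fail(0)=0 chase 'd': 0 ⇒ 0;  out=∅∪out(0)=∅
  fail(14) 'b': from fail(0)=0 chase 'b': 0 ⇒ 0;  out=∅∪out(0)=∅
  fail(2) 'ad': from fail(1)=0 chase 'd': 0 ⇒ 12;  out=∅∪out(12)=∅
  fail(7) 'ec': from fail(6)=0 chase 'c': 0 ⇒ 0;  out=∅∪out(0)=∅
  fail(13) 'da': from fail(12)=0 chase 'a': 0 ⇒ 1;  out={3}∪out(1)={1,3}
  fail(15) 'bc': from fail(14)=0 chase 'c': 0 ⇒ 0;  out={4}∪out(0)={4}
  fail(19) 'be': from fail(14)=0 chase 'e': 0 ⇒ 6;  out=∅∪out(6)=∅
  fail(3) 'add': from fail(2)=12 chase 'd': 12→0 ⇒ 12;  out=∅∪out(12)=∅
  fail(8) 'ecd': from fail(7)=0 chase 'd': 0 ⇒ 12;  out=∅∪out(12)=∅
  fail(16) 'bcb': from fail(15)=0 chase 'b': 0 ⇒ 14;  out=∅∪out(14)=∅
  fail(20) 'bec': from fail(19)=6 chase 'c': 6 ⇒ 7;  out={6}∪out(7)={6}
  fail(4) 'adde': from fail(3)=12 chase 'e': 12→0 ⇒ 6;  out=∅∪out(6)=∅
  fail(9) 'ecda': from fail(8)=12 chase 'a': 12 ⇒ 13;  out=∅∪out(13)={1,3}
  fail(17) 'bcbe': from fail(16)=14 chase 'e': 14 ⇒ 19;  out=∅∪out(19)=∅
  fail(5) 'added': from fail(4)=6 chase 'd': 6→0 ⇒ 12;  out={0}∪out(12)={0}
  fail(10) 'ecdaa': from fail(9)=13 chase 'a': 13→1→0 ⇒ 1;  out=∅∪out(1)={1}
  fail(18) 'bcbec': from fail(17)=19 chase 'c': 19 ⇒ 20;  out={5}∪out(20)={5,6}
  fail(11) 'ecdaad': from fail(10)=1 chase 'd': 1 ⇒ 2;  out={2}∪out(2)={2}

Scan:
[0] read 'd'  n0⇒n12
[1] read 'e'  n12⇒n6 (via fail)
[2] read 'b'  n6⇒n14 (via fail)
[3] read 'e'  n14⇒n19
[4] read 'c'  n19⇒n20  ** P6@[2:4]
[5] read 'a'  n20⇒n1 (via fail)  ** P1@[5:5]
[6] read 'e'  n1⇒n6 (via fail)
[7] read 'a'  n6⇒n1 (via fail)  ** P1@[7:7]
[8] read 'd'  n1⇒n2
[9] read 'd'  n2⇒n3
[10] read 'e'  n3⇒n4
[11] read 'd'  n4⇒n5  ** P0@[7:11]
[12] read 'a'  n5⇒n13 (via fail)  ** P1@[12:12],P3@[11:12]
[13] read 'd'  n13⇒n2 (via fail)
[14] read 'd'  n2⇒n3
[15] read 'e'  n3⇒n4
[16] read 'd'  n4⇒n5  ** P0@[12:16]
[17] read 'a'  n5⇒n13 (via fail)  ** P1@[17:17],P3@[16:17]
[18] read 'e'  n13⇒n6 (via fail)
[19] read 'd'  n6⇒n12 (via fail)
[20] read 'a'  n12⇒n13  ** P1@[20:20],P3@[19:20]
[21] read 'd'  n13⇒n2 (via fail)
[22] read 'd'  n2⇒n3
[23] read 'e'  n3⇒n4
[24] read 'd'  n4⇒n5  ** P0@[20:24]
[25] read 'c'  n5⇒n0 (via fail)
[26] read 'a'  n0⇒n1  ** P1@[26:26]
[27] read 'd'  n1⇒n2
[28] read 'b'  n2⇒n14 (via fail)
[29] read 'e'  n14⇒n19
[30] read 'b'  n19⇒n14 (via fail)
[31] read 'a'  n14⇒n1 (via fail)  ** P1@[31:31]
[32] read 'a'  n1⇒n1 (via fail)  ** P1@[32:32]
[33] read 'e'  n1⇒n6 (via fail)
[34] read 'b'  n6⇒n14 (via fail)
[35] read 'c'  n14⇒n15  ** P4@[34:35]
[36] read 'b'  n15⇒n16
[37] read 'e'  n16⇒n17
[38] read 'c'  n17⇒n18  ** P5@[34:38],P6@[36:38]
[39] read 'e'  n18⇒n6 (via fail)
[40] read 'b'  n6⇒n14 (via fail)
[41] read 'e'  n14⇒n19
[42] read 'c'  n19⇒n20  ** P6@[40:42]
[43] read 'd'  n20⇒n8 (via fail)
[44] read 'a'  n8⇒n9  ** P1@[44:44],P3@[43:44]
[45] read 'a'  n9⇒n10  ** P1@[45:45]
[46] read 'd'  n10⇒n11  ** P2@[41:46]
[47] read 'e'  n11⇒n6 (via fail)

Matches: [[4,6],[5,1],[7,1],[11,0],[12,1],[12,3],[16,0],[17,1],[17,3],[20,1],[20,3],[24,0],[26,1],[31,1],[32,1],[35,4],[38,5],[38,6],[42,6],[44,1],[44,3],[45,1],[46,2]]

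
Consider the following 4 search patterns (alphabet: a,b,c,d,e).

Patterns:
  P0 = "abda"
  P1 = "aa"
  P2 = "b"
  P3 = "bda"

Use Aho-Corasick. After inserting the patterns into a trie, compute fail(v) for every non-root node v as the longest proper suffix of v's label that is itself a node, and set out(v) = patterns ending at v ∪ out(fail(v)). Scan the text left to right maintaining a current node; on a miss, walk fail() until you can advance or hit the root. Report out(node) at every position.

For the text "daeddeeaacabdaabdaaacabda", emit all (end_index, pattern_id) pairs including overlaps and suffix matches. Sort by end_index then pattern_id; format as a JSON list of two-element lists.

Build automaton:
Trie nodes:
  0='ε' goto a→1 b→6
  1='a' goto a→5 b→2
  2='ab' goto d→3
  3='abd' goto a→4
  4='abda' goto ·  ←P0
  5='aa' goto ·  ←P1
  6='b' goto d→7  ←P2
  7='bd' goto a→8
  8='bda' goto ·  ←P3

BFS fail/out derivation:
  fail(1) 'a': from fail(0)=0 chase 'a': 0 ⇒ 0;  out=∅∪out(0)=∅
  fail(6) 'b': from fail(0)=0 chase 'b': 0 ⇒ 0;  out={2}∪out(0)={2}
  fail(2) 'ab': from fail(1)=0 chase 'b': 0 ⇒ 6;  out=∅∪out(6)={2}
  fail(5) 'aa': from fail(1)=0 chase 'a': 0 ⇒ 1;  out={1}∪out(1)={1}
  fail(7) 'bd': from fail(6)=0 chase 'd': 0 ⇒ 0;  out=∅∪out(0)=∅
  fail(3) 'abd': from fail(2)=6 chase 'd': 6 ⇒ 7;  out=∅∪out(7)=∅
  fail(8) 'bda': from fail(7)=0 chase 'a': 0 ⇒ 1;  out={3}∪out(1)={3}
  fail(4) 'abda': from fail(3)=7 chase 'a': 7 ⇒ 8;  out={0}∪out(8)={0,3}

Run:
pos 0 'd': at 0
pos 1 'a': at 1
pos 2 'e': at 0 (fail-walked)
pos 3 'd': at 0
pos 4 'd': at 0
pos 5 'e': at 0
pos 6 'e': at 0
pos 7 'a': at 1
pos 8 'a': at 5  emit P1@[7:8]
pos 9 'c': at 0 (fail-walked)
pos 10 'a': at 1
pos 11 'b': at 2  emit P2@[11:11]
pos 12 'd': at 3
pos 13 'a': at 4  emit P0@[10:13],P3@[11:13]
pos 14 'a': at 5 (fail-walked)  emit P1@[13:14]
pos 15 'b': at 2 (fail-walked)  emit P2@[15:15]
pos 16 'd': at 3
pos 17 'a': at 4  emit P0@[14:17],P3@[15:17]
pos 18 'a': at 5 (fail-walked)  emit P1@[17:18]
pos 19 'a': at 5 (fail-walked)  emit P1@[18:19]
pos 20 'c': at 0 (fail-walked)
pos 21 'a': at 1
pos 22 'b': at 2  emit P2@[22:22]
pos 23 'd': at 3
pos 24 'a': at 4  emit P0@[21:24],P3@[22:24]

All matches (sorted): [[8,1],[11,2],[13,0],[13,3],[14,1],[15,2],[17,0],[17,3],[18,1],[19,1],[22,2],[24,0],[24,3]]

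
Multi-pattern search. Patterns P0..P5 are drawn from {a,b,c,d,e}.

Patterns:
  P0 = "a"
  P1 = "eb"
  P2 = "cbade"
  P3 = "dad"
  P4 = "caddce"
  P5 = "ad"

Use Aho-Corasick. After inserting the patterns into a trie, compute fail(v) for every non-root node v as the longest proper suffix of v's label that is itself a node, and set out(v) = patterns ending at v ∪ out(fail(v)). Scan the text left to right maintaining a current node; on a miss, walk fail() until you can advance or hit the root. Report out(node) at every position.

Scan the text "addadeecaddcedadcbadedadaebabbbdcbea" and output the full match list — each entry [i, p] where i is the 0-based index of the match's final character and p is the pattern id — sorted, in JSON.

Build:
Trie (insert patterns):
  n0 'ε': a→1 c→4 d→9 e→2
  n1 'a': d→17  ←P0
  n2 'e': b→3
  n3 'eb': ·  ←P1
  n4 'c': a→12 b→5
  n5 'cb': a→6
  n6 'cba': d→7
  n7 'cbad': e→8
  n8 'cbade': ·  ←P2
  n9 'd': a→10
  n10 'da': d→11
  n11 'dad': ·  ←P3
  n12 'ca': d→13
  n13 'cad': d→14
  n14 'cadd': c→15
  n15 'caddc': e→16
  n16 'caddce': ·  ←P4
  n17 'ad': ·  ←P5

BFS fail/out derivation:
  fail(1) 'a': from fail(0)=0 chase 'a': 0 ⇒ 0;  out={0}∪out(0)={0}
  fail(2) 'e': from fail(0)=0 chase 'e': 0 ⇒ 0;  out=∅∪out(0)=∅
  fail(4) 'c': from fail(0)=0 chase 'c': 0 ⇒ 0;  out=∅∪out(0)=∅
  fail(9) 'd': from fail(0)=0 chase 'd': 0 ⇒ 0;  out=∅∪out(0)=∅
  fail(3) 'eb': from fail(2)=0 chase 'b': 0 ⇒ 0;  out={1}∪out(0)={1}
  fail(5) 'cb': from fail(4)=0 chase 'b': 0 ⇒ 0;  out=∅∪out(0)=∅
  fail(10) 'da': from fail(9)=0 chase 'a': 0 ⇒ 1;  out=∅∪out(1)={0}
  fail(12) 'ca': from fail(4)=0 chase 'a': 0 ⇒ 1;  out=∅∪out(1)={0}
  fail(17) 'ad': from fail(1)=0 chase 'd': 0 ⇒ 9;  out={5}∪out(9)={5}
  fail(6) 'cba': from fail(5)=0 chase 'a': 0 ⇒ 1;  out=∅∪out(1)={0}
  fail(11) 'dad': from fail(10)=1 chase 'd': 1 ⇒ 17;  out={3}∪out(17)={3,5}
  fail(13) 'cad': from fail(12)=1 chase 'd': 1 ⇒ 17;  out=∅∪out(17)={5}
  fail(7) 'cbad': from fail(6)=1 chase 'd': 1 ⇒ 17;  out=∅∪out(17)={5}
  fail(14) 'cadd': from fail(13)=17 chase 'd': 17→9→0 ⇒ 9;  out=∅∪out(9)=∅
  fail(8) 'cbade': from fail(7)=17 chase 'e': 17→9→0 ⇒ 2;  out={2}∪out(2)={2}
  fail(15) 'caddc': from fail(14)=9 chase 'c': 9→0 ⇒ 4;  out=∅∪out(4)=∅
  fail(16) 'caddce': from fail(15)=4 chase 'e': 4→0 ⇒ 2;  out={4}∪out(2)={4}

Scan:
pos 0 'a': at 1  ** P0@[0:0]
pos 1 'd': at 17  ** P5@[0:1]
pos 2 'd': at 9 ·f
pos 3 'a': at 10  ** P0@[3:3]
pos 4 'd': at 11  ** P3@[2:4],P5@[3:4]
pos 5 'e': at 2 ·f
pos 6 'e': at 2 ·f
pos 7 'c': at 4 ·f
pos 8 'a': at 12  ** P0@[8:8]
pos 9 'd': at 13  ** P5@[8:9]
pos 10 'd': at 14
pos 11 'c': at 15
pos 12 'e': at 16  ** P4@[7:12]
pos 13 'd': at 9 ·f
pos 14 'a': at 10  ** P0@[14:14]
pos 15 'd': at 11  ** P3@[13:15],P5@[14:15]
pos 16 'c': at 4 ·f
pos 17 'b': at 5
pos 18 'a': at 6  ** P0@[18:18]
pos 19 'd': at 7  ** P5@[18:19]
pos 20 'e': at 8  ** P2@[16:20]
pos 21 'd': at 9 ·f
pos 22 'a': at 10  ** P0@[22:22]
pos 23 'd': at 11  ** P3@[21:23],P5@[22:23]
pos 24 'a': at 10 ·f  ** P0@[24:24]
pos 25 'e': at 2 ·f
pos 26 'b': at 3  ** P1@[25:26]
pos 27 'a': at 1 ·f  ** P0@[27:27]
pos 28 'b': at 0 ·f
pos 29 'b': at 0
pos 30 'b': at 0
pos 31 'd': at 9
pos 32 'c': at 4 ·f
pos 33 'b': at 5
pos 34 'e': at 2 ·f
pos 35 'a': at 1 ·f  ** P0@[35:35]

All matches (sorted): [[0,0],[1,5],[3,0],[4,3],[4,5],[8,0],[9,5],[12,4],[14,0],[15,3],[15,5],[18,0],[19,5],[20,2],[22,0],[23,3],[23,5],[24,0],[26,1],[27,0],[35,0]]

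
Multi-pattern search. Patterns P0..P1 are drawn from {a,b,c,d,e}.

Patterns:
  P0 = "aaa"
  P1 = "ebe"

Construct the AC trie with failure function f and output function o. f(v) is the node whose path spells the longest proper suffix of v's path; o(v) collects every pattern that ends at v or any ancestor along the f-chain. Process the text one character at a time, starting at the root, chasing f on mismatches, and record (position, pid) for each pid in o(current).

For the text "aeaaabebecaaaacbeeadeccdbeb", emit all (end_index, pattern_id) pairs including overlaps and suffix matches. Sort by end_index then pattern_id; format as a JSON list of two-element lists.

Build automaton:
Trie (insert patterns):
  0='ε' goto a→1 e→4
  1='a' goto a→2
  2='aa' goto a→3
  3='aaa' goto ·  [P0 ends]
  4='e' goto b→5
  5='eb' goto e→6
  6='ebe' goto ·  [P1 ends]

Failure links (BFS by depth):
  fail(1) 'a': from fail(0)=0 chase 'a': 0 ⇒ 0;  out=∅∪out(0)=∅
  fail(4) 'e': from fail(0)=0 chase 'e': 0 ⇒ 0;  out=∅∪out(0)=∅
  fail(2) 'aa': from fail(1)=0 chase 'a': 0 ⇒ 1;  out=∅∪out(1)=∅
  fail(5) 'eb': from fail(4)=0 chase 'b': 0 ⇒ 0;  out=∅∪out(0)=∅
  fail(3) 'aaa': from fail(2)=1 chase 'a': 1 ⇒ 2;  out={0}∪out(2)={0}
  fail(6) 'ebe': from fail(5)=0 chase 'e': 0 ⇒ 4;  out={1}∪out(4)={1}

Run:
[0] read 'a'  n0⇒n1
[1] read 'e'  n1⇒n4 ·f
[2] read 'a'  n4⇒n1 ·f
[3] read 'a'  n1⇒n2
[4] read 'a'  n2⇒n3  emit P0@[2:4]
[5] read 'b'  n3⇒n0 ·f
[6] read 'e'  n0⇒n4
[7] read 'b'  n4⇒n5
[8] read 'e'  n5⇒n6  emit P1@[6:8]
[9] read 'c'  n6⇒n0 ·f
[10] read 'a'  n0⇒n1
[11] read 'a'  n1⇒n2
[12] read 'a'  n2⇒n3  emit P0@[10:12]
[13] read 'a'  n3⇒n3 ·f  emit P0@[11:13]
[14] read 'c'  n3⇒n0 ·f
[15] read 'b'  n0⇒n0
[16] read 'e'  n0⇒n4
[17] read 'e'  n4⇒n4 ·f
[18] read 'a'  n4⇒n1 ·f
[19] read 'd'  n1⇒n0 ·f
[20] read 'e'  n0⇒n4
[21] read 'c'  n4⇒n0 ·f
[22] read 'c'  n0⇒n0
[23] read 'd'  n0⇒n0
[24] read 'b'  n0⇒n0
[25] read 'e'  n0⇒n4
[26] read 'b'  n4⇒n5

Result: [[4,0],[8,1],[12,0],[13,0]]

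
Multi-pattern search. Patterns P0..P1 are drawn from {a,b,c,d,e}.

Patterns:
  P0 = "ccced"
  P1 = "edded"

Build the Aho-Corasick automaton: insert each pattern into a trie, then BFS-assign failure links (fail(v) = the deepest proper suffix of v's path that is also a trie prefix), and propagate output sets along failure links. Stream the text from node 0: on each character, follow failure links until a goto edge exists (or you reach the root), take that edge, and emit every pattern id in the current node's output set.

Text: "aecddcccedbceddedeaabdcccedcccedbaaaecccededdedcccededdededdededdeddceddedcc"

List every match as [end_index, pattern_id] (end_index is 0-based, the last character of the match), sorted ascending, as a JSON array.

Build automaton:
Trie (insert patterns):
  0='ε' goto c→1 e→6
  1='c' goto c→2
  2='cc' goto c→3
  3='ccc' goto e→4
  4='ccce' goto d→5
  5='ccced' goto ·  ←P0
  6='e' goto d→7
  7='ed' goto d→8
  8='edd' goto e→9
  9='edde' goto d→10
  10='edded' goto ·  ←P1

Failure links (BFS by depth):
  fail(1) 'c': from fail(0)=0 chase 'c': 0 ⇒ 0;  out=∅∪out(0)=∅
  fail(6) 'e': from fail(0)=0 chase 'e': 0 ⇒ 0;  out=∅∪out(0)=∅
  fail(2) 'cc': from fail(1)=0 chase 'c': 0 ⇒ 1;  out=∅∪out(1)=∅
  fail(7) 'ed': from fail(6)=0 chase 'd': 0 ⇒ 0;  out=∅∪out(0)=∅
  fail(3) 'ccc': from fail(2)=1 chase 'c': 1 ⇒ 2;  out=∅∪out(2)=∅
  fail(8) 'edd': from fail(7)=0 chase 'd': 0 ⇒ 0;  out=∅∪out(0)=∅
  fail(4) 'ccce': from fail(3)=2 chase 'e': 2→1→0 ⇒ 6;  out=∅∪out(6)=∅
  fail(9) 'edde': from fail(8)=0 chase 'e': 0 ⇒ 6;  out=∅∪out(6)=∅
  fail(5) 'ccced': from fail(4)=6 chase 'd': 6 ⇒ 7;  out={0}∪out(7)={0}
  fail(10) 'edded': from fail(9)=6 chase 'd': 6 ⇒ 7;  out={1}∪out(7)={1}

Text stream:
pos 0 'a': at 0
pos 1 'e': at 6
pos 2 'c': at 1 (via fail)
pos 3 'd': at 0 (via fail)
pos 4 'd': at 0
pos 5 'c': at 1
pos 6 'c': at 2
pos 7 'c': at 3
pos 8 'e': at 4
pos 9 'd': at 5  → match P0@[5:9]
pos 10 'b': at 0 (via fail)
pos 11 'c': at 1
pos 12 'e': at 6 (via fail)
pos 13 'd': at 7
pos 14 'd': at 8
pos 15 'e': at 9
pos 16 'd': at 10  → match P1@[12:16]
pos 17 'e': at 6 (via fail)
pos 18 'a': at 0 (via fail)
pos 19 'a': at 0
pos 20 'b': at 0
pos 21 'd': at 0
pos 22 'c': at 1
pos 23 'c': at 2
pos 24 'c': at 3
pos 25 'e': at 4
pos 26 'd': at 5  → match P0@[22:26]
pos 27 'c': at 1 (via fail)
pos 28 'c': at 2
pos 29 'c': at 3
pos 30 'e': at 4
pos 31 'd': at 5  → match P0@[27:31]
pos 32 'b': at 0 (via fail)
pos 33 'a': at 0
pos 34 'a': at 0
pos 35 'a': at 0
pos 36 'e': at 6
pos 37 'c': at 1 (via fail)
pos 38 'c': at 2
pos 39 'c': at 3
pos 40 'e': at 4
pos 41 'd': at 5  → match P0@[37:41]
pos 42 'e': at 6 (via fail)
pos 43 'd': at 7
pos 44 'd': at 8
pos 45 'e': at 9
pos 46 'd': at 10  → match P1@[42:46]
pos 47 'c': at 1 (via fail)
pos 48 'c': at 2
pos 49 'c': at 3
pos 50 'e': at 4
pos 51 'd': at 5  → match P0@[47:51]
pos 52 'e': at 6 (via fail)
pos 53 'd': at 7
pos 54 'd': at 8
pos 55 'e': at 9
pos 56 'd': at 10  → match P1@[52:56]
pos 57 'e': at 6 (via fail)
pos 58 'd': at 7
pos 59 'd': at 8
pos 60 'e': at 9
pos 61 'd': at 10  → match P1@[57:61]
pos 62 'e': at 6 (via fail)
pos 63 'd': at 7
pos 64 'd': at 8
pos 65 'e': at 9
pos 66 'd': at 10  → match P1@[62:66]
pos 67 'd': at 8 (via fail)
pos 68 'c': at 1 (via fail)
pos 69 'e': at 6 (via fail)
pos 70 'd': at 7
pos 71 'd': at 8
pos 72 'e': at 9
pos 73 'd': at 10  → match P1@[69:73]
pos 74 'c': at 1 (via fail)
pos 75 'c': at 2

Matches: [[9,0],[16,1],[26,0],[31,0],[41,0],[46,1],[51,0],[56,1],[61,1],[66,1],[73,1]]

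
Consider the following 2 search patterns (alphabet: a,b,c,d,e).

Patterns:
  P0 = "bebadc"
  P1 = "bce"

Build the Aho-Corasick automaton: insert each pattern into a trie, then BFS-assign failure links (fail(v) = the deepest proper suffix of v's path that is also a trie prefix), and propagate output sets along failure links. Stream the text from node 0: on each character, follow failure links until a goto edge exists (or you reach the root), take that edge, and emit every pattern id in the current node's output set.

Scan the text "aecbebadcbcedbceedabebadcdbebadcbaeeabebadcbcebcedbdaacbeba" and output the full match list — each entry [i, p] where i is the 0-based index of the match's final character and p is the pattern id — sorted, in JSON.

Build:
Trie (insert patterns):
  0='ε' goto b→1
  1='b' goto c→7 e→2
  2='be' goto b→3
  3='beb' goto a→4
  4='beba' goto d→5
  5='bebad' goto c→6
  6='bebadc' goto ·  [P0 ends]
  7='bc' goto e→8
  8='bce' goto ·  [P1 ends]

BFS fail/out derivation:
  n1('b'): parent n0 fail=0; on 'b' 0 → fail=0;  out ∅∪∅=∅
  n2('be'): parent n1 fail=0; on 'e' 0 → fail=0;  out ∅∪∅=∅
  n7('bc'): parent n1 fail=0; on 'c' 0 → fail=0;  out ∅∪∅=∅
  n3('beb'): parent n2 fail=0; on 'b' 0 → fail=1;  out ∅∪∅=∅
  n8('bce'): parent n7 fail=0; on 'e' 0 → fail=0;  out {1}∪∅={1}
  n4('beba'): parent n3 fail=1; on 'a' 1→0 → fail=0;  out ∅∪∅=∅
  n5('bebad'): parent n4 fail=0; on 'd' 0 → fail=0;  out ∅∪∅=∅
  n6('bebadc'): parent n5 fail=0; on 'c' 0 → fail=0;  out {0}∪∅={0}

Run:
pos 0 'a': at 0
pos 1 'e': at 0
pos 2 'c': at 0
pos 3 'b': at 1
pos 4 'e': at 2
pos 5 'b': at 3
pos 6 'a': at 4
pos 7 'd': at 5
pos 8 'c': at 6  ** P0@[3:8]
pos 9 'b': at 1 (fail-walked)
pos 10 'c': at 7
pos 11 'e': at 8  ** P1@[9:11]
pos 12 'd': at 0 (fail-walked)
pos 13 'b': at 1
pos 14 'c': at 7
pos 15 'e': at 8  ** P1@[13:15]
pos 16 'e': at 0 (fail-walked)
pos 17 'd': at 0
pos 18 'a': at 0
pos 19 'b': at 1
pos 20 'e': at 2
pos 21 'b': at 3
pos 22 'a': at 4
pos 23 'd': at 5
pos 24 'c': at 6  ** P0@[19:24]
pos 25 'd': at 0 (fail-walked)
pos 26 'b': at 1
pos 27 'e': at 2
pos 28 'b': at 3
pos 29 'a': at 4
pos 30 'd': at 5
pos 31 'c': at 6  ** P0@[26:31]
pos 32 'b': at 1 (fail-walked)
pos 33 'a': at 0 (fail-walked)
pos 34 'e': at 0
pos 35 'e': at 0
pos 36 'a': at 0
pos 37 'b': at 1
pos 38 'e': at 2
pos 39 'b': at 3
pos 40 'a': at 4
pos 41 'd': at 5
pos 42 'c': at 6  ** P0@[37:42]
pos 43 'b': at 1 (fail-walked)
pos 44 'c': at 7
pos 45 'e': at 8  ** P1@[43:45]
pos 46 'b': at 1 (fail-walked)
pos 47 'c': at 7
pos 48 'e': at 8  ** P1@[46:48]
pos 49 'd': at 0 (fail-walked)
pos 50 'b': at 1
pos 51 'd': at 0 (fail-walked)
pos 52 'a': at 0
pos 53 'a': at 0
pos 54 'c': at 0
pos 55 'b': at 1
pos 56 'e': at 2
pos 57 'b': at 3
pos 58 'a': at 4

All matches (sorted): [[8,0],[11,1],[15,1],[24,0],[31,0],[42,0],[45,1],[48,1]]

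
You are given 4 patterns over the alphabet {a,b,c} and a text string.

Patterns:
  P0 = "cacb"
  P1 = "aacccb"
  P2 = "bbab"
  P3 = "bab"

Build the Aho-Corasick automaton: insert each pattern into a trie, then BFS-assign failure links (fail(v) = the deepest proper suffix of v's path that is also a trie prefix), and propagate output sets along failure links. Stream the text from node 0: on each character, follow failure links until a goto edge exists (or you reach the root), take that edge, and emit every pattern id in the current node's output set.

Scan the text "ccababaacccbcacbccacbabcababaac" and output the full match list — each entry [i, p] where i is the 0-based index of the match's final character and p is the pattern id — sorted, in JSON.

Build:
Trie (insert patterns):
  n0 'ε': a→5 b→11 c→1
  n1 'c': a→2
  n2 'ca': c→3
  n3 'cac': b→4
  n4 'cacb': ·  [P0 ends]
  n5 'a': a→6
  n6 'aa': c→7
  n7 'aac': c→8
  n8 'aacc': c→9
  n9 'aaccc': b→10
  n10 'aacccb': ·  [P1 ends]
  n11 'b': a→15 b→12
  n12 'bb': a→13
  n13 'bba': b→14
  n14 'bbab': ·  [P2 ends]
  n15 'ba': b→16
  n16 'bab': ·  [P3 ends]

BFS fail/out derivation:
  n1('c'): parent n0 fail=0; on 'c' 0 → fail=0;  out ∅∪∅=∅
  n5('a'): parent n0 fail=0; on 'a' 0 → fail=0;  out ∅∪∅=∅
  n11('b'): parent n0 fail=0; on 'b' 0 → fail=0;  out ∅∪∅=∅
  n2('ca'): parent n1 fail=0; on 'a' 0 → fail=5;  out ∅∪∅=∅
  n6('aa'): parent n5 fail=0; on 'a' 0 → fail=5;  out ∅∪∅=∅
  n12('bb'): parent n11 fail=0; on 'b' 0 → fail=11;  out ∅∪∅=∅
  n15('ba'): parent n11 fail=0; on 'a' 0 → fail=5;  out ∅∪∅=∅
  n3('cac'): parent n2 fail=5; on 'c' 5→0 → fail=1;  out ∅∪∅=∅
  n7('aac'): parent n6 fail=5; on 'c' 5→0 → fail=1;  out ∅∪∅=∅
  n13('bba'): parent n12 fail=11; on 'a' 11 → fail=15;  out ∅∪∅=∅
  n16('bab'): parent n15 fail=5; on 'b' 5→0 → fail=11;  out {3}∪∅={3}
  n4('cacb'): parent n3 fail=1; on 'b' 1→0 → fail=11;  out {0}∪∅={0}
  n8('aacc'): parent n7 fail=1; on 'c' 1→0 → fail=1;  out ∅∪∅=∅
  n14('bbab'): parent n13 fail=15; on 'b' 15 → fail=16;  out {2}∪{3}={2,3}
  n9('aaccc'): parent n8 fail=1; on 'c' 1→0 → fail=1;  out ∅∪∅=∅
  n10('aacccb'): parent n9 fail=1; on 'b' 1→0 → fail=11;  out {1}∪∅={1}

Scan:
i=0 'c': node 0→1
i=1 'c': node 1→1 (via fail)
i=2 'a': node 1→2
i=3 'b': node 2→11 (via fail)
i=4 'a': node 11→15
i=5 'b': node 15→16  ** P3@[3:5]
i=6 'a': node 16→15 (via fail)
i=7 'a': node 15→6 (via fail)
i=8 'c': node 6→7
i=9 'c': node 7→8
i=10 'c': node 8→9
i=11 'b': node 9→10  ** P1@[6:11]
i=12 'c': node 10→1 (via fail)
i=13 'a': node 1→2
i=14 'c': node 2→3
i=15 'b': node 3→4  ** P0@[12:15]
i=16 'c': node 4→1 (via fail)
i=17 'c': node 1→1 (via fail)
i=18 'a': node 1→2
i=19 'c': node 2→3
i=20 'b': node 3→4  ** P0@[17:20]
i=21 'a': node 4→15 (via fail)
i=22 'b': node 15→16  ** P3@[20:22]
i=23 'c': node 16→1 (via fail)
i=24 'a': node 1→2
i=25 'b': node 2→11 (via fail)
i=26 'a': node 11→15
i=27 'b': node 15→16  ** P3@[25:27]
i=28 'a': node 16→15 (via fail)
i=29 'a': node 15→6 (via fail)
i=30 'c': node 6→7

All matches (sorted): [[5,3],[11,1],[15,0],[20,0],[22,3],[27,3]]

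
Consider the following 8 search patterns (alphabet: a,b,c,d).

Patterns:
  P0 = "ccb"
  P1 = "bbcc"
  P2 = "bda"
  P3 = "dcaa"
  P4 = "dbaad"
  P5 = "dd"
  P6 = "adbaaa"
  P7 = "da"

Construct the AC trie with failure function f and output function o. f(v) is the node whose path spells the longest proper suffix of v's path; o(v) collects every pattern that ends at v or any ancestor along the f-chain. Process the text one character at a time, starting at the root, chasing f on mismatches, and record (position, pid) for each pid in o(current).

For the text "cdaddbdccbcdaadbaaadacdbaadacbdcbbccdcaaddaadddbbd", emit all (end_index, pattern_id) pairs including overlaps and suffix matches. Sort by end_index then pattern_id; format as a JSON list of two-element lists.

Build:
Trie (insert patterns):
  0='ε' goto a→19 b→4 c→1 d→10
  1='c' goto c→2
  2='cc' goto b→3
  3='ccb' goto ·  [P0 ends]
  4='b' goto b→5 d→8
  5='bb' goto c→6
  6='bbc' goto c→7
  7='bbcc' goto ·  [P1 ends]
  8='bd' goto a→9
  9='bda' goto ·  [P2 ends]
  10='d' goto a→25 b→14 c→11 d→18
  11='dc' goto a→12
  12='dca' goto a→13
  13='dcaa' goto ·  [P3 ends]
  14='db' goto a→15
  15='dba' goto a→16
  16='dbaa' goto d→17
  17='dbaad' goto ·  [P4 ends]
  18='dd' goto ·  [P5 ends]
  19='a' goto d→20
  20='ad' goto b→21
  21='adb' goto a→22
  22='adba' goto a→23
  23='adbaa' goto a→24
  24='adbaaa' goto ·  [P6 ends]
  25='da' goto ·  [P7 ends]

Failure links (BFS by depth):
  fail(1) 'c': from fail(0)=0 chase 'c': 0 ⇒ 0;  out=∅∪out(0)=∅
  fail(4) 'b': from fail(0)=0 chase 'b': 0 ⇒ 0;  out=∅∪out(0)=∅
  fail(10) 'd': from fail(0)=0 chase 'd': 0 ⇒ 0;  out=∅∪out(0)=∅
  fail(19) 'a': from fail(0)=0 chase 'a': 0 ⇒ 0;  out=∅∪out(0)=∅
  fail(2) 'cc': from fail(1)=0 chase 'c': 0 ⇒ 1;  out=∅∪out(1)=∅
  fail(5) 'bb': from fail(4)=0 chase 'b': 0 ⇒ 4;  out=∅∪out(4)=∅
  fail(8) 'bd': from fail(4)=0 chase 'd': 0 ⇒ 10;  out=∅∪out(10)=∅
  fail(11) 'dc': from fail(10)=0 chase 'c': 0 ⇒ 1;  out=∅∪out(1)=∅
  fail(14) 'db': from fail(10)=0 chase 'b': 0 ⇒ 4;  out=∅∪out(4)=∅
  fail(18) 'dd': from fail(10)=0 chase 'd': 0 ⇒ 10;  out={5}∪out(10)={5}
  fail(20) 'ad': from fail(19)=0 chase 'd': 0 ⇒ 10;  out=∅∪out(10)=∅
  fail(25) 'da': from fail(10)=0 chase 'a': 0 ⇒ 19;  out={7}∪out(19)={7}
  fail(3) 'ccb': from fail(2)=1 chase 'b': 1→0 ⇒ 4;  out={0}∪out(4)={0}
  fail(6) 'bbc': from fail(5)=4 chase 'c': 4→0 ⇒ 1;  out=∅∪out(1)=∅
  fail(9) 'bda': from fail(8)=10 chase 'a': 10 ⇒ 25;  out={2}∪out(25)={2,7}
  fail(12) 'dca': from fail(11)=1 chase 'a': 1→0 ⇒ 19;  out=∅∪out(19)=∅
  fail(15) 'dba': from fail(14)=4 chase 'a': 4→0 ⇒ 19;  out=∅∪out(19)=∅
  fail(21) 'adb': from fail(20)=10 chase 'b': 10 ⇒ 14;  out=∅∪out(14)=∅
  fail(7) 'bbcc': from fail(6)=1 chase 'c': 1 ⇒ 2;  out={1}∪out(2)={1}
  fail(13) 'dcaa': from fail(12)=19 chase 'a': 19→0 ⇒ 19;  out={3}∪out(19)={3}
  fail(16) 'dbaa': from fail(15)=19 chase 'a': 19→0 ⇒ 19;  out=∅∪out(19)=∅
  fail(22) 'adba': from fail(21)=14 chase 'a': 14 ⇒ 15;  out=∅∪out(15)=∅
  fail(17) 'dbaad': from fail(16)=19 chase 'd': 19 ⇒ 20;  out={4}∪out(20)={4}
  fail(23) 'adbaa': from fail(22)=15 chase 'a': 15 ⇒ 16;  out=∅∪out(16)=∅
  fail(24) 'adbaaa': from fail(23)=16 chase 'a': 16→19→0 ⇒ 19;  out={6}∪out(19)={6}

Text stream:
[0] read 'c'  n0⇒n1
[1] read 'd'  n1⇒n10 (fail-walked)
[2] read 'a'  n10⇒n25  → match P7@[1:2]
[3] read 'd'  n25⇒n20 (fail-walked)
[4] read 'd'  n20⇒n18 (fail-walked)  → match P5@[3:4]
[5] read 'b'  n18⇒n14 (fail-walked)
[6] read 'd'  n14⇒n8 (fail-walked)
[7] read 'c'  n8⇒n11 (fail-walked)
[8] read 'c'  n11⇒n2 (fail-walked)
[9] read 'b'  n2⇒n3  → match P0@[7:9]
[10] read 'c'  n3⇒n1 (fail-walked)
[11] read 'd'  n1⇒n10 (fail-walked)
[12] read 'a'  n10⇒n25  → match P7@[11:12]
[13] read 'a'  n25⇒n19 (fail-walked)
[14] read 'd'  n19⇒n20
[15] read 'b'  n20⇒n21
[16] read 'a'  n21⇒n22
[17] read 'a'  n22⇒n23
[18] read 'a'  n23⇒n24  → match P6@[13:18]
[19] read 'd'  n24⇒n20 (fail-walked)
[20] read 'a'  n20⇒n25 (fail-walked)  → match P7@[19:20]
[21] read 'c'  n25⇒n1 (fail-walked)
[22] read 'd'  n1⇒n10 (fail-walked)
[23] read 'b'  n10⇒n14
[24] read 'a'  n14⇒n15
[25] read 'a'  n15⇒n16
[26] read 'd'  n16⇒n17  → match P4@[22:26]
[27] read 'a'  n17⇒n25 (fail-walked)  → match P7@[26:27]
[28] read 'c'  n25⇒n1 (fail-walked)
[29] read 'b'  n1⇒n4 (fail-walked)
[30] read 'd'  n4⇒n8
[31] read 'c'  n8⇒n11 (fail-walked)
[32] read 'b'  n11⇒n4 (fail-walked)
[33] read 'b'  n4⇒n5
[34] read 'c'  n5⇒n6
[35] read 'c'  n6⇒n7  → match P1@[32:35]
[36] read 'd'  n7⇒n10 (fail-walked)
[37] read 'c'  n10⇒n11
[38] read 'a'  n11⇒n12
[39] read 'a'  n12⇒n13  → match P3@[36:39]
[40] read 'd'  n13⇒n20 (fail-walked)
[41] read 'd'  n20⇒n18 (fail-walked)  → match P5@[40:41]
[42] read 'a'  n18⇒n25 (fail-walked)  → match P7@[41:42]
[43] read 'a'  n25⇒n19 (fail-walked)
[44] read 'd'  n19⇒n20
[45] read 'd'  n20⇒n18 (fail-walked)  → match P5@[44:45]
[46] read 'd'  n18⇒n18 (fail-walked)  → match P5@[45:46]
[47] read 'b'  n18⇒n14 (fail-walked)
[48] read 'b'  n14⇒n5 (fail-walked)
[49] read 'd'  n5⇒n8 (fail-walked)

Result: [[2,7],[4,5],[9,0],[12,7],[18,6],[20,7],[26,4],[27,7],[35,1],[39,3],[41,5],[42,7],[45,5],[46,5]]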